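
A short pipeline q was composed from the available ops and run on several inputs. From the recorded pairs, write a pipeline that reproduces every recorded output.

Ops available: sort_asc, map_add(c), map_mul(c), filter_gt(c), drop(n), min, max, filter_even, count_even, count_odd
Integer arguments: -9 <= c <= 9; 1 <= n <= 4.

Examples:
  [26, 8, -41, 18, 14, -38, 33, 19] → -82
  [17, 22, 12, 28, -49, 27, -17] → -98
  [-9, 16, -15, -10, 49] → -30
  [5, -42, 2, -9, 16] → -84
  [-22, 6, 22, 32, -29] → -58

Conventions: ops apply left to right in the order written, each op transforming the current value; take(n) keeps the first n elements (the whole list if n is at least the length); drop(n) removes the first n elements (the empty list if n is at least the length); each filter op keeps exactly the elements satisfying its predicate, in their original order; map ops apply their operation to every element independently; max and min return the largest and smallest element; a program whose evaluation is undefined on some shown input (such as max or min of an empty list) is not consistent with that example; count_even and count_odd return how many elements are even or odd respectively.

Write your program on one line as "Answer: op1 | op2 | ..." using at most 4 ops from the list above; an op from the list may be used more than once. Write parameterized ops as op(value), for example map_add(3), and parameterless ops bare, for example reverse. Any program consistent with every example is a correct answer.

map_mul(2) | sort_asc | min

Check, running the answer program on each example:
  [26, 8, -41, 18, 14, -38, 33, 19] -> [52, 16, -82, 36, 28, -76, 66, 38] -> [-82, -76, 16, 28, 36, 38, 52, 66] -> -82
  [17, 22, 12, 28, -49, 27, -17] -> [34, 44, 24, 56, -98, 54, -34] -> [-98, -34, 24, 34, 44, 54, 56] -> -98
  [-9, 16, -15, -10, 49] -> [-18, 32, -30, -20, 98] -> [-30, -20, -18, 32, 98] -> -30
  [5, -42, 2, -9, 16] -> [10, -84, 4, -18, 32] -> [-84, -18, 4, 10, 32] -> -84
  [-22, 6, 22, 32, -29] -> [-44, 12, 44, 64, -58] -> [-58, -44, 12, 44, 64] -> -58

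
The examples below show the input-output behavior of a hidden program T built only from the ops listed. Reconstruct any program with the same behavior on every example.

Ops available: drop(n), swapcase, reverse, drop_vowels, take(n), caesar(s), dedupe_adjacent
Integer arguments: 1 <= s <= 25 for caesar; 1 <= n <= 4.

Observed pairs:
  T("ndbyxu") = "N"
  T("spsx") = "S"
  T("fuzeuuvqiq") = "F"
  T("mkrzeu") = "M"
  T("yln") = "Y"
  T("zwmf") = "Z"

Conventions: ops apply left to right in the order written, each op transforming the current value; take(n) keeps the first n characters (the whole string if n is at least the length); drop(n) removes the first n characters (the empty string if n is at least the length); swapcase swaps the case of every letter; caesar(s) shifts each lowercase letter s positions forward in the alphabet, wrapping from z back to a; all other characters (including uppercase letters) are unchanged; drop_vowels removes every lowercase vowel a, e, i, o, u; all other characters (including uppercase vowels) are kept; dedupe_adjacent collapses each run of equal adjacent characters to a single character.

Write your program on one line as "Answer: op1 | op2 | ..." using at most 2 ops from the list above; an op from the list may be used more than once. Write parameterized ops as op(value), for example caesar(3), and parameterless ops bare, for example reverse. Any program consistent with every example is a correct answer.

swapcase | take(1)

Check, running the answer program on each example:
  "ndbyxu" -> "NDBYXU" -> "N"
  "spsx" -> "SPSX" -> "S"
  "fuzeuuvqiq" -> "FUZEUUVQIQ" -> "F"
  "mkrzeu" -> "MKRZEU" -> "M"
  "yln" -> "YLN" -> "Y"
  "zwmf" -> "ZWMF" -> "Z"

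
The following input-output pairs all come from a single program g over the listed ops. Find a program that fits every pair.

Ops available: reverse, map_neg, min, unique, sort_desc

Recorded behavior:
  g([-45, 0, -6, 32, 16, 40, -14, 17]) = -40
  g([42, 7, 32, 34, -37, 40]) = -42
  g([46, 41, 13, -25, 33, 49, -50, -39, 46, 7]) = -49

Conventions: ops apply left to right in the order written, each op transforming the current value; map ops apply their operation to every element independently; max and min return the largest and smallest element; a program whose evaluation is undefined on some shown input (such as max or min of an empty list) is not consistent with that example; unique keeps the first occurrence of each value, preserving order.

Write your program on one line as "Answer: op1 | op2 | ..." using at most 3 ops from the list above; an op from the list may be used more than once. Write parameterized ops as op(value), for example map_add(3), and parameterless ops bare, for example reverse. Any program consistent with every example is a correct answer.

sort_desc | map_neg | min

Check, running the answer program on each example:
  [-45, 0, -6, 32, 16, 40, -14, 17] -> [40, 32, 17, 16, 0, -6, -14, -45] -> [-40, -32, -17, -16, 0, 6, 14, 45] -> -40
  [42, 7, 32, 34, -37, 40] -> [42, 40, 34, 32, 7, -37] -> [-42, -40, -34, -32, -7, 37] -> -42
  [46, 41, 13, -25, 33, 49, -50, -39, 46, 7] -> [49, 46, 46, 41, 33, 13, 7, -25, -39, -50] -> [-49, -46, -46, -41, -33, -13, -7, 25, 39, 50] -> -49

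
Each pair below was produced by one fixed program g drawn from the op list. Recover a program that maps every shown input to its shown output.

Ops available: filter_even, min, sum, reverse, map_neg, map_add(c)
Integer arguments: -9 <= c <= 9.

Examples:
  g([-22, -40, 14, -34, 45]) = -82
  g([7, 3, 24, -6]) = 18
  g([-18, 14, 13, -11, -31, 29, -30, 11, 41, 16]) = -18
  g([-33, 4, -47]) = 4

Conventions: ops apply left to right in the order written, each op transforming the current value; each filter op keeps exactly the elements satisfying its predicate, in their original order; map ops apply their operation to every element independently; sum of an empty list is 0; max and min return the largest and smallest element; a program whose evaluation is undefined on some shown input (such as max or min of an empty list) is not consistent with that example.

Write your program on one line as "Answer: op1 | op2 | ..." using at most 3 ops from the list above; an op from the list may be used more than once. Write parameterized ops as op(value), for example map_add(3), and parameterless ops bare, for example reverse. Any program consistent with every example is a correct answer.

filter_even | sum

Check, running the answer program on each example:
  [-22, -40, 14, -34, 45] -> [-22, -40, 14, -34] -> -82
  [7, 3, 24, -6] -> [24, -6] -> 18
  [-18, 14, 13, -11, -31, 29, -30, 11, 41, 16] -> [-18, 14, -30, 16] -> -18
  [-33, 4, -47] -> [4] -> 4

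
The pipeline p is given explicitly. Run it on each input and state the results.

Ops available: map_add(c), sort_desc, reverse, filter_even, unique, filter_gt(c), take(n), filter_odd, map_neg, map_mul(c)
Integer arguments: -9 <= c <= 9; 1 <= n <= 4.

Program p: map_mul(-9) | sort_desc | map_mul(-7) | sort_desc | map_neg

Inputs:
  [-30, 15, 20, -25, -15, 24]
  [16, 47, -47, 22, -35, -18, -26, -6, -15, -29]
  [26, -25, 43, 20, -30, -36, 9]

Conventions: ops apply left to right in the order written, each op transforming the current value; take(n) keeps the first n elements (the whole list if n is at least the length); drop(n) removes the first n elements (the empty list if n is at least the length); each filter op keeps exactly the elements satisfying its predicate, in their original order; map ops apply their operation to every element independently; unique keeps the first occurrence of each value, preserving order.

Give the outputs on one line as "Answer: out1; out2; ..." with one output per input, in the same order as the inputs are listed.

Execution, op by op:
  [-30, 15, 20, -25, -15, 24] -> [270, -135, -180, 225, 135, -216] -> [270, 225, 135, -135, -180, -216] -> [-1890, -1575, -945, 945, 1260, 1512] -> [1512, 1260, 945, -945, -1575, -1890] -> [-1512, -1260, -945, 945, 1575, 1890]
  [16, 47, -47, 22, -35, -18, -26, -6, -15, -29] -> [-144, -423, 423, -198, 315, 162, 234, 54, 135, 261] -> [423, 315, 261, 234, 162, 135, 54, -144, -198, -423] -> [-2961, -2205, -1827, -1638, -1134, -945, -378, 1008, 1386, 2961] -> [2961, 1386, 1008, -378, -945, -1134, -1638, -1827, -2205, -2961] -> [-2961, -1386, -1008, 378, 945, 1134, 1638, 1827, 2205, 2961]
  [26, -25, 43, 20, -30, -36, 9] -> [-234, 225, -387, -180, 270, 324, -81] -> [324, 270, 225, -81, -180, -234, -387] -> [-2268, -1890, -1575, 567, 1260, 1638, 2709] -> [2709, 1638, 1260, 567, -1575, -1890, -2268] -> [-2709, -1638, -1260, -567, 1575, 1890, 2268]

[-1512, -1260, -945, 945, 1575, 1890]; [-2961, -1386, -1008, 378, 945, 1134, 1638, 1827, 2205, 2961]; [-2709, -1638, -1260, -567, 1575, 1890, 2268]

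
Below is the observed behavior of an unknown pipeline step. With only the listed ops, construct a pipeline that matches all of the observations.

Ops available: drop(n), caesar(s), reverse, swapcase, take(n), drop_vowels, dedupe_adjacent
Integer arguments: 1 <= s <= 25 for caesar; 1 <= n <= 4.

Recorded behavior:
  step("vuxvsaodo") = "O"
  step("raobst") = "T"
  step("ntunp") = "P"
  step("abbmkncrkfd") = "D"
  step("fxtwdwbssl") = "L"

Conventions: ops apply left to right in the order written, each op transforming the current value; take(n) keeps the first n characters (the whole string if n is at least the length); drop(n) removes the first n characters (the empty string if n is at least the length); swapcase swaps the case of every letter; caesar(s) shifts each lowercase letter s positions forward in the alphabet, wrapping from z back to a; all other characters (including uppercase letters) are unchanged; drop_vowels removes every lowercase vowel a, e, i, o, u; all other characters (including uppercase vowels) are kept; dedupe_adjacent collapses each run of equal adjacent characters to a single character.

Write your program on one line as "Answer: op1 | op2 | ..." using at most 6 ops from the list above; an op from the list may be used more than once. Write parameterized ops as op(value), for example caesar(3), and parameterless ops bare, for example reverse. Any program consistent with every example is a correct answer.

drop(3) | swapcase | dedupe_adjacent | reverse | take(1)

Check, running the answer program on each example:
  "vuxvsaodo" -> "vsaodo" -> "VSAODO" -> "VSAODO" -> "ODOASV" -> "O"
  "raobst" -> "bst" -> "BST" -> "BST" -> "TSB" -> "T"
  "ntunp" -> "np" -> "NP" -> "NP" -> "PN" -> "P"
  "abbmkncrkfd" -> "mkncrkfd" -> "MKNCRKFD" -> "MKNCRKFD" -> "DFKRCNKM" -> "D"
  "fxtwdwbssl" -> "wdwbssl" -> "WDWBSSL" -> "WDWBSL" -> "LSBWDW" -> "L"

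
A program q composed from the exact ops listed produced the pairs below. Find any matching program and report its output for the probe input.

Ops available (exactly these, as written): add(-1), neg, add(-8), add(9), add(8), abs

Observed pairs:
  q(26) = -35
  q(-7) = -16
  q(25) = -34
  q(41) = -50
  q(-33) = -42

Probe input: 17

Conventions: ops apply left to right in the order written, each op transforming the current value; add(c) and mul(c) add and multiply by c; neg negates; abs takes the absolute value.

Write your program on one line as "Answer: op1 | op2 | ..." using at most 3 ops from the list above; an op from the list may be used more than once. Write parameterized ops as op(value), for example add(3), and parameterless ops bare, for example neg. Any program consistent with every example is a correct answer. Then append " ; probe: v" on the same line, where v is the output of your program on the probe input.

abs | add(9) | neg ; probe: -26

Check, running the answer program on each example:
  26 -> 26 -> 35 -> -35
  -7 -> 7 -> 16 -> -16
  25 -> 25 -> 34 -> -34
  41 -> 41 -> 50 -> -50
  -33 -> 33 -> 42 -> -42
  probe: 17 -> 17 -> 26 -> -26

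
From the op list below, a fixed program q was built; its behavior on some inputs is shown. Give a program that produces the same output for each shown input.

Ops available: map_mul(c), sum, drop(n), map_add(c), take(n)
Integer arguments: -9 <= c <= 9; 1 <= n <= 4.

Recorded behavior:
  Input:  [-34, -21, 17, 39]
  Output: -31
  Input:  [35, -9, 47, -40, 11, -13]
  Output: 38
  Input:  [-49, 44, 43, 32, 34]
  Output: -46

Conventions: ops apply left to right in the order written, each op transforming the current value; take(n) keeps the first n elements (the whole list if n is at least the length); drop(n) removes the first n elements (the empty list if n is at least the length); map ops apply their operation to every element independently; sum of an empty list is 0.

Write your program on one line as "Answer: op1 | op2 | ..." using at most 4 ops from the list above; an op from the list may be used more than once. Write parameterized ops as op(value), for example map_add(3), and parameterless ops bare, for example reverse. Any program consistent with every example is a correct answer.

take(3) | map_add(3) | take(1) | sum

Check, running the answer program on each example:
  [-34, -21, 17, 39] -> [-34, -21, 17] -> [-31, -18, 20] -> [-31] -> -31
  [35, -9, 47, -40, 11, -13] -> [35, -9, 47] -> [38, -6, 50] -> [38] -> 38
  [-49, 44, 43, 32, 34] -> [-49, 44, 43] -> [-46, 47, 46] -> [-46] -> -46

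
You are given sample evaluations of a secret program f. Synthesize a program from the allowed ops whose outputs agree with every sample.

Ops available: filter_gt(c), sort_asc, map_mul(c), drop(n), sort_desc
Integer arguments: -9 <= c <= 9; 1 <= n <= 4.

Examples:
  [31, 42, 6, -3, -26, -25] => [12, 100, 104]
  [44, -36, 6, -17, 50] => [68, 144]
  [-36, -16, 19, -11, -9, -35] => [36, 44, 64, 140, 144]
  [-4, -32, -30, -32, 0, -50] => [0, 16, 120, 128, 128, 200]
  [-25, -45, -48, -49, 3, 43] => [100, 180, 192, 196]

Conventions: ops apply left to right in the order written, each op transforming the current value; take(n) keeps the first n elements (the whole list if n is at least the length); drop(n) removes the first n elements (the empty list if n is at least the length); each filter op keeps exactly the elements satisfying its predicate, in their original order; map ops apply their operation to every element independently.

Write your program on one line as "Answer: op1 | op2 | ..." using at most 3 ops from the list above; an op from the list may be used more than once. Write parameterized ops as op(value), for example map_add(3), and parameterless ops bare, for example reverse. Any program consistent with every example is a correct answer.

sort_desc | map_mul(-4) | filter_gt(-5)

Check, running the answer program on each example:
  [31, 42, 6, -3, -26, -25] -> [42, 31, 6, -3, -25, -26] -> [-168, -124, -24, 12, 100, 104] -> [12, 100, 104]
  [44, -36, 6, -17, 50] -> [50, 44, 6, -17, -36] -> [-200, -176, -24, 68, 144] -> [68, 144]
  [-36, -16, 19, -11, -9, -35] -> [19, -9, -11, -16, -35, -36] -> [-76, 36, 44, 64, 140, 144] -> [36, 44, 64, 140, 144]
  [-4, -32, -30, -32, 0, -50] -> [0, -4, -30, -32, -32, -50] -> [0, 16, 120, 128, 128, 200] -> [0, 16, 120, 128, 128, 200]
  [-25, -45, -48, -49, 3, 43] -> [43, 3, -25, -45, -48, -49] -> [-172, -12, 100, 180, 192, 196] -> [100, 180, 192, 196]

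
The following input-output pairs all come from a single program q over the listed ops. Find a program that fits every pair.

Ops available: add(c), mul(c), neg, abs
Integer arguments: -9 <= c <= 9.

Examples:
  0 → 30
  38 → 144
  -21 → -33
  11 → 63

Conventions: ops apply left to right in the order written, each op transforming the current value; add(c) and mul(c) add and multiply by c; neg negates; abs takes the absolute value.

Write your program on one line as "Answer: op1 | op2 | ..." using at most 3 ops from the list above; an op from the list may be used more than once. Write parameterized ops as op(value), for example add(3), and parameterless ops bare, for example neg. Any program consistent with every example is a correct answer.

add(1) | add(9) | mul(3)

Check, running the answer program on each example:
  0 -> 1 -> 10 -> 30
  38 -> 39 -> 48 -> 144
  -21 -> -20 -> -11 -> -33
  11 -> 12 -> 21 -> 63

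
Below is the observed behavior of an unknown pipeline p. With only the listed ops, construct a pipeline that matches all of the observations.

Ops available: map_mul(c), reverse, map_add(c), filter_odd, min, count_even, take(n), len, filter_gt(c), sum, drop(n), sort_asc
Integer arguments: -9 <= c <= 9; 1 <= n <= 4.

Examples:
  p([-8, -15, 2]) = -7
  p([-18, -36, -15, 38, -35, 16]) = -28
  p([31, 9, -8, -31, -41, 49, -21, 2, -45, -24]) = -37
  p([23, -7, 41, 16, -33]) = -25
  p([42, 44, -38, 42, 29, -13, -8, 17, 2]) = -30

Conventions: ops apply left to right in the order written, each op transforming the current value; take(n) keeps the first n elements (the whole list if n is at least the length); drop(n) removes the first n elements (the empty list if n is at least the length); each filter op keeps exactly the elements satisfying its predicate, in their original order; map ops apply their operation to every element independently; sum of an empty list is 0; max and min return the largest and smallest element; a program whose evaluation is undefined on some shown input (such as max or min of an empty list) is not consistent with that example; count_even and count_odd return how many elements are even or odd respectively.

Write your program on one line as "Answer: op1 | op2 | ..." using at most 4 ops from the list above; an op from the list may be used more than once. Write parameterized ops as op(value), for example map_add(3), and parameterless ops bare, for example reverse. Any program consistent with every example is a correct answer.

map_add(8) | drop(1) | min

Check, running the answer program on each example:
  [-8, -15, 2] -> [0, -7, 10] -> [-7, 10] -> -7
  [-18, -36, -15, 38, -35, 16] -> [-10, -28, -7, 46, -27, 24] -> [-28, -7, 46, -27, 24] -> -28
  [31, 9, -8, -31, -41, 49, -21, 2, -45, -24] -> [39, 17, 0, -23, -33, 57, -13, 10, -37, -16] -> [17, 0, -23, -33, 57, -13, 10, -37, -16] -> -37
  [23, -7, 41, 16, -33] -> [31, 1, 49, 24, -25] -> [1, 49, 24, -25] -> -25
  [42, 44, -38, 42, 29, -13, -8, 17, 2] -> [50, 52, -30, 50, 37, -5, 0, 25, 10] -> [52, -30, 50, 37, -5, 0, 25, 10] -> -30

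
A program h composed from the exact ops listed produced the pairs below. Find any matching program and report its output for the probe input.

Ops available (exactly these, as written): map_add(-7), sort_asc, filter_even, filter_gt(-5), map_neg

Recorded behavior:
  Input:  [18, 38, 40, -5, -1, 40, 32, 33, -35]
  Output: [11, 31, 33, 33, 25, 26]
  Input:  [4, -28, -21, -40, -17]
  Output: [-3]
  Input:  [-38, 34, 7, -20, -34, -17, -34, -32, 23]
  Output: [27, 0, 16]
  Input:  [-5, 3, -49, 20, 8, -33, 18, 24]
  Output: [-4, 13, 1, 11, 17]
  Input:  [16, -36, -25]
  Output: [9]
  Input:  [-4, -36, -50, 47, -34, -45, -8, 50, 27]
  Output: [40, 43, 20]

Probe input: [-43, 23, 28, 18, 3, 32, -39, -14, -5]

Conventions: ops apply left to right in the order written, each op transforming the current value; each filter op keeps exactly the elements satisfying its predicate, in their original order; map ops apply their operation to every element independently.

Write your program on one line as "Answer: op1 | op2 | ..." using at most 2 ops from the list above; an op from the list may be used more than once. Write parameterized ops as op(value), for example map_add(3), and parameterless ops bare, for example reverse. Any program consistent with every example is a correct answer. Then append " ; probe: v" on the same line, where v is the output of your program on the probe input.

map_add(-7) | filter_gt(-5) ; probe: [16, 21, 11, -4, 25]

Check, running the answer program on each example:
  [18, 38, 40, -5, -1, 40, 32, 33, -35] -> [11, 31, 33, -12, -8, 33, 25, 26, -42] -> [11, 31, 33, 33, 25, 26]
  [4, -28, -21, -40, -17] -> [-3, -35, -28, -47, -24] -> [-3]
  [-38, 34, 7, -20, -34, -17, -34, -32, 23] -> [-45, 27, 0, -27, -41, -24, -41, -39, 16] -> [27, 0, 16]
  [-5, 3, -49, 20, 8, -33, 18, 24] -> [-12, -4, -56, 13, 1, -40, 11, 17] -> [-4, 13, 1, 11, 17]
  [16, -36, -25] -> [9, -43, -32] -> [9]
  [-4, -36, -50, 47, -34, -45, -8, 50, 27] -> [-11, -43, -57, 40, -41, -52, -15, 43, 20] -> [40, 43, 20]
  probe: [-43, 23, 28, 18, 3, 32, -39, -14, -5] -> [-50, 16, 21, 11, -4, 25, -46, -21, -12] -> [16, 21, 11, -4, 25]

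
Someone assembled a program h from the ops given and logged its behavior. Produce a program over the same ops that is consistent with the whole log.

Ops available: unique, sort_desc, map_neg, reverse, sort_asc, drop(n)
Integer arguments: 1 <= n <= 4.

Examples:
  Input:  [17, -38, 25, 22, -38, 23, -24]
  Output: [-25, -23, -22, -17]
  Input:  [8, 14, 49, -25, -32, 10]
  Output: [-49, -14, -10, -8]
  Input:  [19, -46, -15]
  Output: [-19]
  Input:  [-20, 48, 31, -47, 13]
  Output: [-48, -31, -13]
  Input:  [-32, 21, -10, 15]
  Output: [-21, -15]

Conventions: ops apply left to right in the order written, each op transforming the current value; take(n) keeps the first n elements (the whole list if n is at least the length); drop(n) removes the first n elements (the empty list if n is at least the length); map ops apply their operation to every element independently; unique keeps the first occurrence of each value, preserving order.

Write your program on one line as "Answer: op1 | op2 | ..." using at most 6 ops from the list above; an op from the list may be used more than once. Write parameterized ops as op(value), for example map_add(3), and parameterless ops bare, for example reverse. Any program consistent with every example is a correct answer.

map_neg | unique | sort_asc | reverse | drop(2) | sort_asc

Check, running the answer program on each example:
  [17, -38, 25, 22, -38, 23, -24] -> [-17, 38, -25, -22, 38, -23, 24] -> [-17, 38, -25, -22, -23, 24] -> [-25, -23, -22, -17, 24, 38] -> [38, 24, -17, -22, -23, -25] -> [-17, -22, -23, -25] -> [-25, -23, -22, -17]
  [8, 14, 49, -25, -32, 10] -> [-8, -14, -49, 25, 32, -10] -> [-8, -14, -49, 25, 32, -10] -> [-49, -14, -10, -8, 25, 32] -> [32, 25, -8, -10, -14, -49] -> [-8, -10, -14, -49] -> [-49, -14, -10, -8]
  [19, -46, -15] -> [-19, 46, 15] -> [-19, 46, 15] -> [-19, 15, 46] -> [46, 15, -19] -> [-19] -> [-19]
  [-20, 48, 31, -47, 13] -> [20, -48, -31, 47, -13] -> [20, -48, -31, 47, -13] -> [-48, -31, -13, 20, 47] -> [47, 20, -13, -31, -48] -> [-13, -31, -48] -> [-48, -31, -13]
  [-32, 21, -10, 15] -> [32, -21, 10, -15] -> [32, -21, 10, -15] -> [-21, -15, 10, 32] -> [32, 10, -15, -21] -> [-15, -21] -> [-21, -15]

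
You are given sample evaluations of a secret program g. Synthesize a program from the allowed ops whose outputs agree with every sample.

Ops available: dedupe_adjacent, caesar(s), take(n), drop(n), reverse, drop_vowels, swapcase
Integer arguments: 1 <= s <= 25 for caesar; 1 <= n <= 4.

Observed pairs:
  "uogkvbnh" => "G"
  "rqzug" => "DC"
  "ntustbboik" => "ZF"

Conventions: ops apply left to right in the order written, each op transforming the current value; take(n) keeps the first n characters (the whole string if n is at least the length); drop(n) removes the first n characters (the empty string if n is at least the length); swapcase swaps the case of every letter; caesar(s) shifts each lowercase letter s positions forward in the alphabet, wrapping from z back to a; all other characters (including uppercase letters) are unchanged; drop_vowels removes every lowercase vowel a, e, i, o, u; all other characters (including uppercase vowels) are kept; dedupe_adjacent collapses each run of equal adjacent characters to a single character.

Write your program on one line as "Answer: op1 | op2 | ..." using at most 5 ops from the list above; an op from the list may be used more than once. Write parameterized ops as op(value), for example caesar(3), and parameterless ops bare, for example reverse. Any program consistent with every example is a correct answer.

take(2) | caesar(12) | drop_vowels | swapcase

Check, running the answer program on each example:
  "uogkvbnh" -> "uo" -> "ga" -> "g" -> "G"
  "rqzug" -> "rq" -> "dc" -> "dc" -> "DC"
  "ntustbboik" -> "nt" -> "zf" -> "zf" -> "ZF"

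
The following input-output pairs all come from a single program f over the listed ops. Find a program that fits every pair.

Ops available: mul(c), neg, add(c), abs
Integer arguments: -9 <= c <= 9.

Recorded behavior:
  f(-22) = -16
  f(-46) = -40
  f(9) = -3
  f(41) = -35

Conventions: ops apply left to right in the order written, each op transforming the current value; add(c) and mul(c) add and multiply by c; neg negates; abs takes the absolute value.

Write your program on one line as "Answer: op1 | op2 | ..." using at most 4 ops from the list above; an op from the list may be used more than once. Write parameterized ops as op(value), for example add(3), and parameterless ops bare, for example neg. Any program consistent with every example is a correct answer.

neg | abs | add(-6) | neg

Check, running the answer program on each example:
  -22 -> 22 -> 22 -> 16 -> -16
  -46 -> 46 -> 46 -> 40 -> -40
  9 -> -9 -> 9 -> 3 -> -3
  41 -> -41 -> 41 -> 35 -> -35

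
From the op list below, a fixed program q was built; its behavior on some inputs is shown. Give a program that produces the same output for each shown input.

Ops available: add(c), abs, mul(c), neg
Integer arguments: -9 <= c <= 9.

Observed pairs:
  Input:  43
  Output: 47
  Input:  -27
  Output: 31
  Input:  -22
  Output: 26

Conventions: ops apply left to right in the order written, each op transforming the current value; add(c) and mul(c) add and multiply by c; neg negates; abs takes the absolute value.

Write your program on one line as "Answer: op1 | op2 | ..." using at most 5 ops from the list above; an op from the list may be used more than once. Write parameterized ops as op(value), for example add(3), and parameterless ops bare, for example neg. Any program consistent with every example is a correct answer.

neg | abs | neg | add(-4) | abs

Check, running the answer program on each example:
  43 -> -43 -> 43 -> -43 -> -47 -> 47
  -27 -> 27 -> 27 -> -27 -> -31 -> 31
  -22 -> 22 -> 22 -> -22 -> -26 -> 26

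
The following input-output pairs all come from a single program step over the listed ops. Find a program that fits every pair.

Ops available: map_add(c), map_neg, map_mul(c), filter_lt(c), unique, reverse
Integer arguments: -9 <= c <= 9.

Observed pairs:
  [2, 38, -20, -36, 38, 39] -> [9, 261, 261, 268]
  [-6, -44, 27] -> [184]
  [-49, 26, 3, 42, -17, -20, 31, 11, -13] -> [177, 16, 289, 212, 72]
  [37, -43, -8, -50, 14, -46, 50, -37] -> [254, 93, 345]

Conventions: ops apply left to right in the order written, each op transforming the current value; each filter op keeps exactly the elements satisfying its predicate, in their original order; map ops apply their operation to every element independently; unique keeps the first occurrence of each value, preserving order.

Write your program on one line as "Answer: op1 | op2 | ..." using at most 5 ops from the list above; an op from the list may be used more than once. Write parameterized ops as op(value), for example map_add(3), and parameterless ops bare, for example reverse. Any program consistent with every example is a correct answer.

map_mul(-7) | map_add(5) | filter_lt(7) | map_neg

Check, running the answer program on each example:
  [2, 38, -20, -36, 38, 39] -> [-14, -266, 140, 252, -266, -273] -> [-9, -261, 145, 257, -261, -268] -> [-9, -261, -261, -268] -> [9, 261, 261, 268]
  [-6, -44, 27] -> [42, 308, -189] -> [47, 313, -184] -> [-184] -> [184]
  [-49, 26, 3, 42, -17, -20, 31, 11, -13] -> [343, -182, -21, -294, 119, 140, -217, -77, 91] -> [348, -177, -16, -289, 124, 145, -212, -72, 96] -> [-177, -16, -289, -212, -72] -> [177, 16, 289, 212, 72]
  [37, -43, -8, -50, 14, -46, 50, -37] -> [-259, 301, 56, 350, -98, 322, -350, 259] -> [-254, 306, 61, 355, -93, 327, -345, 264] -> [-254, -93, -345] -> [254, 93, 345]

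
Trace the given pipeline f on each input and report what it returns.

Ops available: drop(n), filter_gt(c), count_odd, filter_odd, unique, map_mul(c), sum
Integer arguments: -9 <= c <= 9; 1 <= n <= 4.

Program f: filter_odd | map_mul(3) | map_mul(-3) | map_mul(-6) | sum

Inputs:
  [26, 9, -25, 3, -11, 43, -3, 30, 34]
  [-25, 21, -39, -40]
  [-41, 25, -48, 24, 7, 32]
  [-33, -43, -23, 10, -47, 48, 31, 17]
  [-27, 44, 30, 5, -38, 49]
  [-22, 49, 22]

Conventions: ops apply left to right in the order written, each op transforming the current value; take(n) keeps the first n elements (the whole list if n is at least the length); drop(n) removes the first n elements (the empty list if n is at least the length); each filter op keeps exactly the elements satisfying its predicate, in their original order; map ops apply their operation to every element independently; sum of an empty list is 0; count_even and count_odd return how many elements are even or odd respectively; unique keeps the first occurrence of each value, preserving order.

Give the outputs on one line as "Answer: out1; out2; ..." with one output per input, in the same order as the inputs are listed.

Execution, op by op:
  [26, 9, -25, 3, -11, 43, -3, 30, 34] -> [9, -25, 3, -11, 43, -3] -> [27, -75, 9, -33, 129, -9] -> [-81, 225, -27, 99, -387, 27] -> [486, -1350, 162, -594, 2322, -162] -> 864
  [-25, 21, -39, -40] -> [-25, 21, -39] -> [-75, 63, -117] -> [225, -189, 351] -> [-1350, 1134, -2106] -> -2322
  [-41, 25, -48, 24, 7, 32] -> [-41, 25, 7] -> [-123, 75, 21] -> [369, -225, -63] -> [-2214, 1350, 378] -> -486
  [-33, -43, -23, 10, -47, 48, 31, 17] -> [-33, -43, -23, -47, 31, 17] -> [-99, -129, -69, -141, 93, 51] -> [297, 387, 207, 423, -279, -153] -> [-1782, -2322, -1242, -2538, 1674, 918] -> -5292
  [-27, 44, 30, 5, -38, 49] -> [-27, 5, 49] -> [-81, 15, 147] -> [243, -45, -441] -> [-1458, 270, 2646] -> 1458
  [-22, 49, 22] -> [49] -> [147] -> [-441] -> [2646] -> 2646

864; -2322; -486; -5292; 1458; 2646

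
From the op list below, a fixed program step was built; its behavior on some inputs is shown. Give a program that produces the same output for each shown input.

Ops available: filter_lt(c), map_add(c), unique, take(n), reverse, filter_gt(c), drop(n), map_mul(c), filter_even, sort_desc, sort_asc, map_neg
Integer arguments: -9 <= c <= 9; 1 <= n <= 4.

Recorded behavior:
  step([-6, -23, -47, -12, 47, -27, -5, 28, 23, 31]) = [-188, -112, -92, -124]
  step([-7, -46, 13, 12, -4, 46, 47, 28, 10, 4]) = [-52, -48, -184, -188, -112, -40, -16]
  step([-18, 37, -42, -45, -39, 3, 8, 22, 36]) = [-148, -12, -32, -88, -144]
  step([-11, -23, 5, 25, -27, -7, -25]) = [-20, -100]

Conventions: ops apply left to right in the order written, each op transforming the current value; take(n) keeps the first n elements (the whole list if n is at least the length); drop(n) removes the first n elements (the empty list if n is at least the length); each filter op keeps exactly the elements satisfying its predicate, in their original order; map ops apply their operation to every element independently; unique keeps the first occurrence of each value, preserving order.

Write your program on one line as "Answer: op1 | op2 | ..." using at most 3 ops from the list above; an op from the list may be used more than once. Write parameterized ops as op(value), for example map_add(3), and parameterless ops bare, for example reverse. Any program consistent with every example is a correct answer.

map_mul(-4) | filter_lt(-6)

Check, running the answer program on each example:
  [-6, -23, -47, -12, 47, -27, -5, 28, 23, 31] -> [24, 92, 188, 48, -188, 108, 20, -112, -92, -124] -> [-188, -112, -92, -124]
  [-7, -46, 13, 12, -4, 46, 47, 28, 10, 4] -> [28, 184, -52, -48, 16, -184, -188, -112, -40, -16] -> [-52, -48, -184, -188, -112, -40, -16]
  [-18, 37, -42, -45, -39, 3, 8, 22, 36] -> [72, -148, 168, 180, 156, -12, -32, -88, -144] -> [-148, -12, -32, -88, -144]
  [-11, -23, 5, 25, -27, -7, -25] -> [44, 92, -20, -100, 108, 28, 100] -> [-20, -100]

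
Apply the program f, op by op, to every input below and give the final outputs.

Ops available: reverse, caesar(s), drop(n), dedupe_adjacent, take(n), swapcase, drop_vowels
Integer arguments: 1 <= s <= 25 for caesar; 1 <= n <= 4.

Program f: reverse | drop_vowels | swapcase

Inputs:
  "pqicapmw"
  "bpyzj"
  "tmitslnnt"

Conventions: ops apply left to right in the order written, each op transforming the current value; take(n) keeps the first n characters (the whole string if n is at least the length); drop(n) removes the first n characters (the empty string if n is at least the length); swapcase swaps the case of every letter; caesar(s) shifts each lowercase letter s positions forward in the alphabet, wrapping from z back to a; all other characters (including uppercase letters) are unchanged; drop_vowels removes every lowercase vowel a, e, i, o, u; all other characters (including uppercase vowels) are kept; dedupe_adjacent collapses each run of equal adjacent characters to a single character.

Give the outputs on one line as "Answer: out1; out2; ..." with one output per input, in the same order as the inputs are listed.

Execution, op by op:
  "pqicapmw" -> "wmpaciqp" -> "wmpcqp" -> "WMPCQP"
  "bpyzj" -> "jzypb" -> "jzypb" -> "JZYPB"
  "tmitslnnt" -> "tnnlstimt" -> "tnnlstmt" -> "TNNLSTMT"

"WMPCQP"; "JZYPB"; "TNNLSTMT"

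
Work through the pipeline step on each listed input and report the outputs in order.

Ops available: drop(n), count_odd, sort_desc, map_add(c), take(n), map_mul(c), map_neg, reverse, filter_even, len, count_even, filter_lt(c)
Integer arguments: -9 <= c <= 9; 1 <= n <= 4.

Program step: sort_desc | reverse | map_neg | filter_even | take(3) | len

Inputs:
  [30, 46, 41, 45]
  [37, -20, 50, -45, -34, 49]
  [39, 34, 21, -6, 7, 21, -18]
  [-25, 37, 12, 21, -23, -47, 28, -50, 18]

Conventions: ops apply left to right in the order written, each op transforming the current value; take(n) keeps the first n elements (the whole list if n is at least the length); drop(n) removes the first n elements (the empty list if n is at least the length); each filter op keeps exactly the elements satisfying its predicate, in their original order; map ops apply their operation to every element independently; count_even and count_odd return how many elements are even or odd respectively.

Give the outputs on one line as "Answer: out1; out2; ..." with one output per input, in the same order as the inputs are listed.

2; 3; 3; 3

Execution, op by op:
  [30, 46, 41, 45] -> [46, 45, 41, 30] -> [30, 41, 45, 46] -> [-30, -41, -45, -46] -> [-30, -46] -> [-30, -46] -> 2
  [37, -20, 50, -45, -34, 49] -> [50, 49, 37, -20, -34, -45] -> [-45, -34, -20, 37, 49, 50] -> [45, 34, 20, -37, -49, -50] -> [34, 20, -50] -> [34, 20, -50] -> 3
  [39, 34, 21, -6, 7, 21, -18] -> [39, 34, 21, 21, 7, -6, -18] -> [-18, -6, 7, 21, 21, 34, 39] -> [18, 6, -7, -21, -21, -34, -39] -> [18, 6, -34] -> [18, 6, -34] -> 3
  [-25, 37, 12, 21, -23, -47, 28, -50, 18] -> [37, 28, 21, 18, 12, -23, -25, -47, -50] -> [-50, -47, -25, -23, 12, 18, 21, 28, 37] -> [50, 47, 25, 23, -12, -18, -21, -28, -37] -> [50, -12, -18, -28] -> [50, -12, -18] -> 3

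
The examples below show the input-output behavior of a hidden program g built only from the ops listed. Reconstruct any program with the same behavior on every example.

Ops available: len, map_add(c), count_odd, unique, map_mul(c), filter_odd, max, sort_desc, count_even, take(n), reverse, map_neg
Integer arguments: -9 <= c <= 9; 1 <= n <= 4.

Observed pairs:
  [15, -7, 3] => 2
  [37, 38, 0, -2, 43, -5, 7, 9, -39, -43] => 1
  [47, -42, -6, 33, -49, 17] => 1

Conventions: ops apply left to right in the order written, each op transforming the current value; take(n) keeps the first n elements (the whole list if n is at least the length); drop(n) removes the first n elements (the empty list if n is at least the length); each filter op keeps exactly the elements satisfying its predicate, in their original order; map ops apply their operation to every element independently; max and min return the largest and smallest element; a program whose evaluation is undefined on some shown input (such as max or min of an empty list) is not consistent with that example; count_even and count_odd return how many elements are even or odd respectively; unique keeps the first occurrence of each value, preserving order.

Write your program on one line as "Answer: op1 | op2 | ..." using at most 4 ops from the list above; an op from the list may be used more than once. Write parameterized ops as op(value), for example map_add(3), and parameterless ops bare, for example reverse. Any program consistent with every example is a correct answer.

take(2) | map_add(-6) | count_odd

Check, running the answer program on each example:
  [15, -7, 3] -> [15, -7] -> [9, -13] -> 2
  [37, 38, 0, -2, 43, -5, 7, 9, -39, -43] -> [37, 38] -> [31, 32] -> 1
  [47, -42, -6, 33, -49, 17] -> [47, -42] -> [41, -48] -> 1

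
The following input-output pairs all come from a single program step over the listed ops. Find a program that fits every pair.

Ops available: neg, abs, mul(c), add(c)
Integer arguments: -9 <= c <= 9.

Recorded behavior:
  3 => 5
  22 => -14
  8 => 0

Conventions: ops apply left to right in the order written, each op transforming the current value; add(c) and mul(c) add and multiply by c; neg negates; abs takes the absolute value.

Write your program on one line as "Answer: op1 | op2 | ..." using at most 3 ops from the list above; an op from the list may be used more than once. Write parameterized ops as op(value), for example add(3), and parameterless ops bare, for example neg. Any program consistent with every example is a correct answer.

add(-8) | neg

Check, running the answer program on each example:
  3 -> -5 -> 5
  22 -> 14 -> -14
  8 -> 0 -> 0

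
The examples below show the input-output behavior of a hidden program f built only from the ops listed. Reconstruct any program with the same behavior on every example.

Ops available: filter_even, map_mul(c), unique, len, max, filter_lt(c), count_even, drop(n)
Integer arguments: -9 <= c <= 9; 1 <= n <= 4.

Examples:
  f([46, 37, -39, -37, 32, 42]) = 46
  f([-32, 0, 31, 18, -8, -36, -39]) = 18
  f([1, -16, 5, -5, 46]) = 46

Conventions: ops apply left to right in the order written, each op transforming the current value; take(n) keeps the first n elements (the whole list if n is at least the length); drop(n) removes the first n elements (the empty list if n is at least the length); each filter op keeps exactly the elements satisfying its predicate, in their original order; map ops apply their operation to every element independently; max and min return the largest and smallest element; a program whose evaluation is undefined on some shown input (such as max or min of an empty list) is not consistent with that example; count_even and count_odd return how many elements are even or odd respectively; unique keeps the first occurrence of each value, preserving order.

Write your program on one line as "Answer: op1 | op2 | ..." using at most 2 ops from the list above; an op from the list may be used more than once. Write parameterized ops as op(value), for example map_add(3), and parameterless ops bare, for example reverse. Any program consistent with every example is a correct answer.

filter_even | max

Check, running the answer program on each example:
  [46, 37, -39, -37, 32, 42] -> [46, 32, 42] -> 46
  [-32, 0, 31, 18, -8, -36, -39] -> [-32, 0, 18, -8, -36] -> 18
  [1, -16, 5, -5, 46] -> [-16, 46] -> 46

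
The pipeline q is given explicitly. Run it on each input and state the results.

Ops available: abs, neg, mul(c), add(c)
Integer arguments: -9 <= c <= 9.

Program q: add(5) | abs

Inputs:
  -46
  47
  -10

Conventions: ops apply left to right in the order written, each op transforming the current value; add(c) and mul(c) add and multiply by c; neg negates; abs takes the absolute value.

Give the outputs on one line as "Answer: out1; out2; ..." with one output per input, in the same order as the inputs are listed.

Execution, op by op:
  -46 -> -41 -> 41
  47 -> 52 -> 52
  -10 -> -5 -> 5

41; 52; 5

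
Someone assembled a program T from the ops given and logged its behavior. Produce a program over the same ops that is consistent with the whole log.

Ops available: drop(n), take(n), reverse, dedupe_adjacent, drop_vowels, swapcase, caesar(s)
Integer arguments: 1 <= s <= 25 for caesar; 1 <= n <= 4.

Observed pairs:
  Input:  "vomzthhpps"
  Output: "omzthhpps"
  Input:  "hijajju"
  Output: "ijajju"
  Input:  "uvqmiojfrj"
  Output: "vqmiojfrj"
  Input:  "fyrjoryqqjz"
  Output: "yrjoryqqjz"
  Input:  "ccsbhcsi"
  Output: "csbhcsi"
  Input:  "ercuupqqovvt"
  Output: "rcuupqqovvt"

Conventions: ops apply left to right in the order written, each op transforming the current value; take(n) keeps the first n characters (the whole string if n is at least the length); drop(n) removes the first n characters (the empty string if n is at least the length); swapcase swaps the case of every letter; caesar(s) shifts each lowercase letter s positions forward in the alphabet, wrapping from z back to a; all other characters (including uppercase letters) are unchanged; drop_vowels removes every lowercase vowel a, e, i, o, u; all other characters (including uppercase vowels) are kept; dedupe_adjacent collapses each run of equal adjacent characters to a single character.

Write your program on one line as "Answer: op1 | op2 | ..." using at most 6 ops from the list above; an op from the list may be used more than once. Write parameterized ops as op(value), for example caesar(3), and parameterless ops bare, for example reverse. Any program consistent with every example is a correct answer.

caesar(22) | caesar(7) | drop(1) | reverse | caesar(23) | reverse

Check, running the answer program on each example:
  "vomzthhpps" -> "rkivpddllo" -> "yrpcwkkssv" -> "rpcwkkssv" -> "vsskkwcpr" -> "spphhtzmo" -> "omzthhpps"
  "hijajju" -> "defwffq" -> "klmdmmx" -> "lmdmmx" -> "xmmdml" -> "ujjaji" -> "ijajju"
  "uvqmiojfrj" -> "qrmiekfbnf" -> "xytplrmium" -> "ytplrmium" -> "muimrlpty" -> "jrfjoimqv" -> "vqmiojfrj"
  "fyrjoryqqjz" -> "bunfknummfv" -> "ibumrubttmc" -> "bumrubttmc" -> "cmttburmub" -> "zjqqyrojry" -> "yrjoryqqjz"
  "ccsbhcsi" -> "yyoxdyoe" -> "ffvekfvl" -> "fvekfvl" -> "lvfkevf" -> "ischbsc" -> "csbhcsi"
  "ercuupqqovvt" -> "anyqqlmmkrrp" -> "hufxxsttryyw" -> "ufxxsttryyw" -> "wyyrttsxxfu" -> "tvvoqqpuucr" -> "rcuupqqovvt"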